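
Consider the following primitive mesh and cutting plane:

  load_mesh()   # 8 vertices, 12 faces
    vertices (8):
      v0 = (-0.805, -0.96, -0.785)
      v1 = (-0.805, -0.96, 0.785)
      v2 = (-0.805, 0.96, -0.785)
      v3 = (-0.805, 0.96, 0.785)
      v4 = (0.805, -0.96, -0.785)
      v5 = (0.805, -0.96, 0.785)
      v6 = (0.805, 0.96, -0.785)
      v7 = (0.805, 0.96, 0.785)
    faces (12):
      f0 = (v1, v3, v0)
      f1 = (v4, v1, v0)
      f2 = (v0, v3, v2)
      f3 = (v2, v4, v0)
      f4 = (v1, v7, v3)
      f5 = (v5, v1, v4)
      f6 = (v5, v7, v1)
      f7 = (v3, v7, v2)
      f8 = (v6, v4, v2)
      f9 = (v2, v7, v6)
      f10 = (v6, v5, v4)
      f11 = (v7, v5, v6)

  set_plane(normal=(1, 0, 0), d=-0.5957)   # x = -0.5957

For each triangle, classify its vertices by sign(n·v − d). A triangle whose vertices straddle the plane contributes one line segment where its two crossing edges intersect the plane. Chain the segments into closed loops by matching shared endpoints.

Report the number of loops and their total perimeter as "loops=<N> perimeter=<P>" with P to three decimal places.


Straddling triangles (8 of 12):
  (v4,v1,v0) [+--] → (-0.5957, -0.96, 0.5809)–(-0.5957, -0.96, -0.785)  len=1.3659
  (v2,v4,v0) [-+-] → (-0.5957, 0.7104, -0.785)–(-0.5957, -0.96, -0.785)  len=1.6704
  (v1,v7,v3) [-+-] → (-0.5957, -0.7104, 0.785)–(-0.5957, 0.96, 0.785)  len=1.6704
  (v5,v1,v4) [+-+] → (-0.5957, -0.96, 0.785)–(-0.5957, -0.96, 0.5809)  len=0.2041
  (v5,v7,v1) [++-] → (-0.5957, -0.7104, 0.785)–(-0.5957, -0.96, 0.785)  len=0.2496
  (v3,v7,v2) [-+-] → (-0.5957, 0.96, 0.785)–(-0.5957, 0.96, -0.5809)  len=1.3659
  (v6,v4,v2) [++-] → (-0.5957, 0.7104, -0.785)–(-0.5957, 0.96, -0.785)  len=0.2496
  (v2,v7,v6) [-++] → (-0.5957, 0.96, -0.5809)–(-0.5957, 0.96, -0.785)  len=0.2041

Chained into 1 loop(s):
  loop 1: 8 segments, perimeter = 6.9800
Total perimeter = 6.980

loops=1 perimeter=6.980


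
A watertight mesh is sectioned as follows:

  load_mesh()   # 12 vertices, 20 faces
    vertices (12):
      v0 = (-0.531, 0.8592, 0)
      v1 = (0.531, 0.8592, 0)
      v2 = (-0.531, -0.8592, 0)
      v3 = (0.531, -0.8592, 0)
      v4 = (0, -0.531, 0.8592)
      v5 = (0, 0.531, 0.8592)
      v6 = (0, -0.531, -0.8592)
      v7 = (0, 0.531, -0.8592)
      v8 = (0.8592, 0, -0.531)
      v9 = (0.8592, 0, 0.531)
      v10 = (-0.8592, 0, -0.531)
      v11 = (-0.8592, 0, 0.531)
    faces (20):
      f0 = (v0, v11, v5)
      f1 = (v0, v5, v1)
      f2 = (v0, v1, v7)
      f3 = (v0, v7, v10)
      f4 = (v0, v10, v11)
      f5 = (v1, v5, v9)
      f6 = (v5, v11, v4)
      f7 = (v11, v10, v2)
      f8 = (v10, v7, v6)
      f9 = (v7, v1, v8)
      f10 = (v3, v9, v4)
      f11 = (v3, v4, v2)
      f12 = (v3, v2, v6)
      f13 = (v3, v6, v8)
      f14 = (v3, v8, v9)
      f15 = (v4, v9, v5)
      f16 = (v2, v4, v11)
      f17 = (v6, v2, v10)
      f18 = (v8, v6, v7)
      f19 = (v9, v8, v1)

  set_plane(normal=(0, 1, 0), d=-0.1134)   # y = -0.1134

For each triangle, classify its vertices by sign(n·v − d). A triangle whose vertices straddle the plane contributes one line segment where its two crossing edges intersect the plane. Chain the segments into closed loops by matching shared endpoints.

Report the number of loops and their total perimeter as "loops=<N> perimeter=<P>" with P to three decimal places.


loops=1 perimeter=5.530

Straddling triangles (10 of 20):
  (v5,v11,v4) [++-] → (-0.67571, -0.1134, 0.60109)–(0, -0.1134, 0.8592)  len=0.7233
  (v11,v10,v2) [++-] → (-0.815883, -0.1134, -0.460917)–(-0.815883, -0.1134, 0.460917)  len=0.9218
  (v10,v7,v6) [++-] → (0, -0.1134, -0.8592)–(-0.67571, -0.1134, -0.60109)  len=0.7233
  (v3,v9,v4) [-+-] → (0.815883, -0.1134, 0.460917)–(0.67571, -0.1134, 0.60109)  len=0.1982
  (v3,v6,v8) [--+] → (0.67571, -0.1134, -0.60109)–(0.815883, -0.1134, -0.460917)  len=0.1982
  (v3,v8,v9) [-++] → (0.815883, -0.1134, -0.460917)–(0.815883, -0.1134, 0.460917)  len=0.9218
  (v4,v9,v5) [-++] → (0.67571, -0.1134, 0.60109)–(0, -0.1134, 0.8592)  len=0.7233
  (v2,v4,v11) [--+] → (-0.67571, -0.1134, 0.60109)–(-0.815883, -0.1134, 0.460917)  len=0.1982
  (v6,v2,v10) [--+] → (-0.815883, -0.1134, -0.460917)–(-0.67571, -0.1134, -0.60109)  len=0.1982
  (v8,v6,v7) [+-+] → (0.67571, -0.1134, -0.60109)–(0, -0.1134, -0.8592)  len=0.7233

Chained into 1 loop(s):
  loop 1: 10 segments, perimeter = 5.5299
Total perimeter = 5.530


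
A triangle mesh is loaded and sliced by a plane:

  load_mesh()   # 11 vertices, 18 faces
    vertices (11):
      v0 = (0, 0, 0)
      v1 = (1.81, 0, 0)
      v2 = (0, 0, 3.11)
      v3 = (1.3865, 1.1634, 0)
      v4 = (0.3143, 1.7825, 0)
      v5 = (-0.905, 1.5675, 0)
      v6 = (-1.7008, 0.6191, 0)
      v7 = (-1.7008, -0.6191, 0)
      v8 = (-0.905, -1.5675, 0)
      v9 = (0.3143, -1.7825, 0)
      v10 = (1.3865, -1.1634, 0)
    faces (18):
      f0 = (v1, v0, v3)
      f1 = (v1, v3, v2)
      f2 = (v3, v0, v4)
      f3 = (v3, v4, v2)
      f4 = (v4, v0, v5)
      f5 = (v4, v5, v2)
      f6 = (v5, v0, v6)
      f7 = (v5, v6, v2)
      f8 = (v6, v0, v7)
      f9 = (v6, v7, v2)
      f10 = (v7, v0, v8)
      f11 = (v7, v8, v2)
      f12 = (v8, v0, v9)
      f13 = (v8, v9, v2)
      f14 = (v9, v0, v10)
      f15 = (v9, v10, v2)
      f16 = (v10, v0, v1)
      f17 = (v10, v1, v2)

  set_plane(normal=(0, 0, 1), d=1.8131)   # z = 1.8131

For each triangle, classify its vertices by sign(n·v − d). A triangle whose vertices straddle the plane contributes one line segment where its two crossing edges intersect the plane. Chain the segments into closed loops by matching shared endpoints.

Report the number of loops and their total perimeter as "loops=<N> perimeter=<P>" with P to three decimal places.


loops=1 perimeter=4.647

Straddling triangles (9 of 18):
  (v1,v3,v2) [--+] → (0.578184, 0.485149, 1.8131)–(0.754787, 0, 1.8131)  len=0.5163
  (v3,v4,v2) [--+] → (0.131066, 0.74332, 1.8131)–(0.578184, 0.485149, 1.8131)  len=0.5163
  (v4,v5,v2) [--+] → (-0.377394, 0.653663, 1.8131)–(0.131066, 0.74332, 1.8131)  len=0.5163
  (v5,v6,v2) [--+] → (-0.70925, 0.258171, 1.8131)–(-0.377394, 0.653663, 1.8131)  len=0.5163
  (v6,v7,v2) [--+] → (-0.70925, -0.258171, 1.8131)–(-0.70925, 0.258171, 1.8131)  len=0.5163
  (v7,v8,v2) [--+] → (-0.377394, -0.653663, 1.8131)–(-0.70925, -0.258171, 1.8131)  len=0.5163
  (v8,v9,v2) [--+] → (0.131066, -0.74332, 1.8131)–(-0.377394, -0.653663, 1.8131)  len=0.5163
  (v9,v10,v2) [--+] → (0.578184, -0.485149, 1.8131)–(0.131066, -0.74332, 1.8131)  len=0.5163
  (v10,v1,v2) [--+] → (0.754787, 0, 1.8131)–(0.578184, -0.485149, 1.8131)  len=0.5163

Chained into 1 loop(s):
  loop 1: 9 segments, perimeter = 4.6467
Total perimeter = 4.647


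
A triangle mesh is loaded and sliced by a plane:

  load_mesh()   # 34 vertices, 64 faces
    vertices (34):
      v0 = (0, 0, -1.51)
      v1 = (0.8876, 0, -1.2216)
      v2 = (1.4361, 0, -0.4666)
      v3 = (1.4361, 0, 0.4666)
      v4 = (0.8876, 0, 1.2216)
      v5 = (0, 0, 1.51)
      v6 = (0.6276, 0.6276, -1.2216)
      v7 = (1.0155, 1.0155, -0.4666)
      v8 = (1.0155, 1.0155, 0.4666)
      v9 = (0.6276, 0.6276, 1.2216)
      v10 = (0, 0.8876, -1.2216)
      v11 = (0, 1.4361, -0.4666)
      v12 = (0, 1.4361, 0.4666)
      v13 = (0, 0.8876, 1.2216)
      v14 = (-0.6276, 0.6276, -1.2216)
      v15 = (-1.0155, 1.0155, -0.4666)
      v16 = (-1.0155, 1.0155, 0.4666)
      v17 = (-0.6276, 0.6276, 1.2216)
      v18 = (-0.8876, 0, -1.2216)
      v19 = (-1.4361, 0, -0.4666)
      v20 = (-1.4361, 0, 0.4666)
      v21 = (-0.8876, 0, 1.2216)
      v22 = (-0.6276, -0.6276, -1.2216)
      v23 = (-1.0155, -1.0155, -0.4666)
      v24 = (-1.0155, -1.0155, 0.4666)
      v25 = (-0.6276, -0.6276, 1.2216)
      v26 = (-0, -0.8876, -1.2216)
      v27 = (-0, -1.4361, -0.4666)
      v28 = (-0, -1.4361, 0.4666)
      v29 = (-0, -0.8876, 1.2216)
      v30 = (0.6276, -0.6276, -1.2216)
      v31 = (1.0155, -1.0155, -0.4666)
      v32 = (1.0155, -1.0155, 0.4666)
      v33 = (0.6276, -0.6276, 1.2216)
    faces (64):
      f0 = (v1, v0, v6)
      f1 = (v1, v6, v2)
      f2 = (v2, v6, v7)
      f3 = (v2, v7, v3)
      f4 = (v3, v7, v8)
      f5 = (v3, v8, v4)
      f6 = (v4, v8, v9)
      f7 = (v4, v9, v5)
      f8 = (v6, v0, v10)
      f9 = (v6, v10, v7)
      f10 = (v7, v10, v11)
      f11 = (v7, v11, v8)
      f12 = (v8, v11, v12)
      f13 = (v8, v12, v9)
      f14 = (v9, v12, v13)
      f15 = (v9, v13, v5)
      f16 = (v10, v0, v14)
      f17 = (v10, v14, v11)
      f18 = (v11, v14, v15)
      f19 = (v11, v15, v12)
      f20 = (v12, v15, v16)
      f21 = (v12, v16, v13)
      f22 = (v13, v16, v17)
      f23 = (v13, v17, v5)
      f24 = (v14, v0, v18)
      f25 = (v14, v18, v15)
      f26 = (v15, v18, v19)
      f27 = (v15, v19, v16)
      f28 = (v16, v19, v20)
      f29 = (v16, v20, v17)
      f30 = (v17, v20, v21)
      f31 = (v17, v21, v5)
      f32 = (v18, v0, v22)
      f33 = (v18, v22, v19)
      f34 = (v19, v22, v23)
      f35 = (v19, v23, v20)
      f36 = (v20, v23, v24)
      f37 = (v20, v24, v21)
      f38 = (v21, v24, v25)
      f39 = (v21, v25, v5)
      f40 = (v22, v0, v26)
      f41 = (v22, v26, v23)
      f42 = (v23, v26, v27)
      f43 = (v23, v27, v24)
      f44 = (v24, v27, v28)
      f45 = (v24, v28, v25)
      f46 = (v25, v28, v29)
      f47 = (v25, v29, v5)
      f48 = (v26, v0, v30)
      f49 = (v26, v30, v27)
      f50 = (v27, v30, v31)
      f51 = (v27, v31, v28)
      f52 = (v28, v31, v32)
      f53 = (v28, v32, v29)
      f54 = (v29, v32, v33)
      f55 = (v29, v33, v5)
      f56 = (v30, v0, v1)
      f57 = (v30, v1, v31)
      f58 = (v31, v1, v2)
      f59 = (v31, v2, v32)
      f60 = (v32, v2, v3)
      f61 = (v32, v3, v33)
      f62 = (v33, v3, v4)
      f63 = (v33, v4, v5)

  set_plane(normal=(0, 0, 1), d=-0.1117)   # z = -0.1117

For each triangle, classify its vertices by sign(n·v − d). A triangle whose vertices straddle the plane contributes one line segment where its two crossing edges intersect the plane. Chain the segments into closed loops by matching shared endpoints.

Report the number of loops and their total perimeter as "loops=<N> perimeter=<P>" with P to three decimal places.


Straddling triangles (16 of 64):
  (v2,v7,v3) [--+] → (1.17546, 0.629301, -0.1117)–(1.4361, 0, -0.1117)  len=0.6811
  (v3,v7,v8) [+-+] → (1.17546, 0.629301, -0.1117)–(1.0155, 1.0155, -0.1117)  len=0.4180
  (v7,v11,v8) [--+] → (0.386199, 1.27614, -0.1117)–(1.0155, 1.0155, -0.1117)  len=0.6811
  (v8,v11,v12) [+-+] → (0.386199, 1.27614, -0.1117)–(0, 1.4361, -0.1117)  len=0.4180
  (v11,v15,v12) [--+] → (-0.629301, 1.17546, -0.1117)–(0, 1.4361, -0.1117)  len=0.6811
  (v12,v15,v16) [+-+] → (-0.629301, 1.17546, -0.1117)–(-1.0155, 1.0155, -0.1117)  len=0.4180
  (v15,v19,v16) [--+] → (-1.27614, 0.386199, -0.1117)–(-1.0155, 1.0155, -0.1117)  len=0.6811
  (v16,v19,v20) [+-+] → (-1.27614, 0.386199, -0.1117)–(-1.4361, 0, -0.1117)  len=0.4180
  (v19,v23,v20) [--+] → (-1.17546, -0.629301, -0.1117)–(-1.4361, 0, -0.1117)  len=0.6811
  (v20,v23,v24) [+-+] → (-1.17546, -0.629301, -0.1117)–(-1.0155, -1.0155, -0.1117)  len=0.4180
  (v23,v27,v24) [--+] → (-0.386199, -1.27614, -0.1117)–(-1.0155, -1.0155, -0.1117)  len=0.6811
  (v24,v27,v28) [+-+] → (-0.386199, -1.27614, -0.1117)–(0, -1.4361, -0.1117)  len=0.4180
  (v27,v31,v28) [--+] → (0.629301, -1.17546, -0.1117)–(0, -1.4361, -0.1117)  len=0.6811
  (v28,v31,v32) [+-+] → (0.629301, -1.17546, -0.1117)–(1.0155, -1.0155, -0.1117)  len=0.4180
  (v31,v2,v32) [--+] → (1.27614, -0.386199, -0.1117)–(1.0155, -1.0155, -0.1117)  len=0.6811
  (v32,v2,v3) [+-+] → (1.27614, -0.386199, -0.1117)–(1.4361, 0, -0.1117)  len=0.4180

Chained into 1 loop(s):
  loop 1: 16 segments, perimeter = 8.7933
Total perimeter = 8.793

loops=1 perimeter=8.793


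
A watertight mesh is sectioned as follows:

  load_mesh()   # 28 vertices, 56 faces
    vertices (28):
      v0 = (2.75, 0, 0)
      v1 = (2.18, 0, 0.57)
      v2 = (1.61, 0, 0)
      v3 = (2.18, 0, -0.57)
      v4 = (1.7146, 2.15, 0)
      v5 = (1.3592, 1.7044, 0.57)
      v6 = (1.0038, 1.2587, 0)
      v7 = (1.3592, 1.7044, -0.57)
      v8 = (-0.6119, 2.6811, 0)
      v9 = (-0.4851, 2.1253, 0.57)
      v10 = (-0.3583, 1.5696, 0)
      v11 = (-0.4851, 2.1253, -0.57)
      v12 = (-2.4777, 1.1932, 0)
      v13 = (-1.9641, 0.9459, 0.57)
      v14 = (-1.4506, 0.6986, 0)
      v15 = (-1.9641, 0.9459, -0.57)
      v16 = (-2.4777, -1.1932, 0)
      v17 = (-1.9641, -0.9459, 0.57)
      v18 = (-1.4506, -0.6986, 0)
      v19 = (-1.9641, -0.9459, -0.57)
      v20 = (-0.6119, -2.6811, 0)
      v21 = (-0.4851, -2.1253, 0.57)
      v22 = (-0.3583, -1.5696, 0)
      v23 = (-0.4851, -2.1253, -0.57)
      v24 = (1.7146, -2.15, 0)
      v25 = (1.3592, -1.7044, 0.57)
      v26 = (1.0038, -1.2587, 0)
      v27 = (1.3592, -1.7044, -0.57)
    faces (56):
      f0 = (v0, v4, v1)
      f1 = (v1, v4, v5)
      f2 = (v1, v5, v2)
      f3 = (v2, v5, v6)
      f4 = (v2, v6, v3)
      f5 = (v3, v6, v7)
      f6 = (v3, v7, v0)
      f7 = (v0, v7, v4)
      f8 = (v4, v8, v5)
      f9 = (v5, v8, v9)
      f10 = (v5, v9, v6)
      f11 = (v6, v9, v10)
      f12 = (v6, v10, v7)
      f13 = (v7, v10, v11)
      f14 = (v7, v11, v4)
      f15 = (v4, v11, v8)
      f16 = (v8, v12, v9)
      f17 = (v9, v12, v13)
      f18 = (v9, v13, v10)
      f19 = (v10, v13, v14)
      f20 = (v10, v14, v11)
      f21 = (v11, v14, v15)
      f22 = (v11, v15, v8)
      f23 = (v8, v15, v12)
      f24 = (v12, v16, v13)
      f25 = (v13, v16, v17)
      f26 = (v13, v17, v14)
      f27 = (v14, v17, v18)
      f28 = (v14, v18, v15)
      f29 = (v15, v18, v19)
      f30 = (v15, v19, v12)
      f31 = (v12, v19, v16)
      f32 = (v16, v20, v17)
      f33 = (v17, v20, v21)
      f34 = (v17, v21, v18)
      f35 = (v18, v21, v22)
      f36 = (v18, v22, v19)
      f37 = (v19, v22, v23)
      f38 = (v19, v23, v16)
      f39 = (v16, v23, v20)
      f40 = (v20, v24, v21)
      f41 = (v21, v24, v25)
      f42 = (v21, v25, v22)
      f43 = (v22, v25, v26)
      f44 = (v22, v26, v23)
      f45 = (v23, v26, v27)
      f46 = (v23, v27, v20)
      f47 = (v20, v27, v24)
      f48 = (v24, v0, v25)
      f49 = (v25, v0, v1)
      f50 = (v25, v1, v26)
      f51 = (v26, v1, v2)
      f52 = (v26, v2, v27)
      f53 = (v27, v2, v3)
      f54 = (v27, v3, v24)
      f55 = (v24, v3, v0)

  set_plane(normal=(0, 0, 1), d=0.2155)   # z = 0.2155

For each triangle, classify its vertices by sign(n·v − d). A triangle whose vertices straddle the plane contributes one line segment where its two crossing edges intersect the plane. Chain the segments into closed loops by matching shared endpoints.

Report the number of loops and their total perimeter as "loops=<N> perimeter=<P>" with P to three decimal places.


Straddling triangles (28 of 56):
  (v0,v4,v1) [--+] → (1.89055, 1.33715, 0.2155)–(2.5345, 0, 0.2155)  len=1.4841
  (v1,v4,v5) [+-+] → (1.89055, 1.33715, 0.2155)–(1.58023, 1.98153, 0.2155)  len=0.7152
  (v1,v5,v2) [++-] → (1.51518, 0.644383, 0.2155)–(1.8255, 0, 0.2155)  len=0.7152
  (v2,v5,v6) [-+-] → (1.51518, 0.644383, 0.2155)–(1.13817, 1.42721, 0.2155)  len=0.8689
  (v4,v8,v5) [--+] → (0.133314, 2.31184, 0.2155)–(1.58023, 1.98153, 0.2155)  len=1.4841
  (v5,v8,v9) [+-+] → (0.133314, 2.31184, 0.2155)–(-0.563961, 2.47097, 0.2155)  len=0.7152
  (v5,v9,v6) [++-] → (0.440891, 1.58634, 0.2155)–(1.13817, 1.42721, 0.2155)  len=0.7152
  (v6,v9,v10) [-+-] → (0.440891, 1.58634, 0.2155)–(-0.406239, 1.77969, 0.2155)  len=0.8689
  (v8,v12,v9) [--+] → (-1.72436, 1.5456, 0.2155)–(-0.563961, 2.47097, 0.2155)  len=1.4842
  (v9,v12,v13) [+-+] → (-1.72436, 1.5456, 0.2155)–(-2.28352, 1.0997, 0.2155)  len=0.7152
  (v9,v13,v10) [++-] → (-0.965405, 1.3338, 0.2155)–(-0.406239, 1.77969, 0.2155)  len=0.7152
  (v10,v13,v14) [-+-] → (-0.965405, 1.3338, 0.2155)–(-1.64474, 0.792097, 0.2155)  len=0.8689
  (v12,v16,v13) [--+] → (-2.28352, -0.38447, 0.2155)–(-2.28352, 1.0997, 0.2155)  len=1.4842
  (v13,v16,v17) [+-+] → (-2.28352, -0.38447, 0.2155)–(-2.28352, -1.0997, 0.2155)  len=0.7152
  (v13,v17,v14) [++-] → (-1.64474, 0.0768636, 0.2155)–(-1.64474, 0.792097, 0.2155)  len=0.7152
  (v14,v17,v18) [-+-] → (-1.64474, 0.0768636, 0.2155)–(-1.64474, -0.792097, 0.2155)  len=0.8690
  (v16,v20,v17) [--+] → (-1.12313, -2.02507, 0.2155)–(-2.28352, -1.0997, 0.2155)  len=1.4842
  (v17,v20,v21) [+-+] → (-1.12313, -2.02507, 0.2155)–(-0.563961, -2.47097, 0.2155)  len=0.7152
  (v17,v21,v18) [++-] → (-1.08557, -1.23799, 0.2155)–(-1.64474, -0.792097, 0.2155)  len=0.7152
  (v18,v21,v22) [-+-] → (-1.08557, -1.23799, 0.2155)–(-0.406239, -1.77969, 0.2155)  len=0.8689
  (v20,v24,v21) [--+] → (0.882959, -2.14066, 0.2155)–(-0.563961, -2.47097, 0.2155)  len=1.4841
  (v21,v24,v25) [+-+] → (0.882959, -2.14066, 0.2155)–(1.58023, -1.98153, 0.2155)  len=0.7152
  (v21,v25,v22) [++-] → (0.291036, -1.62056, 0.2155)–(-0.406239, -1.77969, 0.2155)  len=0.7152
  (v22,v25,v26) [-+-] → (0.291036, -1.62056, 0.2155)–(1.13817, -1.42721, 0.2155)  len=0.8689
  (v24,v0,v25) [--+] → (2.22418, -0.644383, 0.2155)–(1.58023, -1.98153, 0.2155)  len=1.4841
  (v25,v0,v1) [+-+] → (2.22418, -0.644383, 0.2155)–(2.5345, 0, 0.2155)  len=0.7152
  (v25,v1,v26) [++-] → (1.44849, -0.782823, 0.2155)–(1.13817, -1.42721, 0.2155)  len=0.7152
  (v26,v1,v2) [-+-] → (1.44849, -0.782823, 0.2155)–(1.8255, 0, 0.2155)  len=0.8689

Chained into 2 loop(s):
  loop 1: 14 segments, perimeter = 15.3955
  loop 2: 14 segments, perimeter = 11.0887
Total perimeter = 26.484

loops=2 perimeter=26.484


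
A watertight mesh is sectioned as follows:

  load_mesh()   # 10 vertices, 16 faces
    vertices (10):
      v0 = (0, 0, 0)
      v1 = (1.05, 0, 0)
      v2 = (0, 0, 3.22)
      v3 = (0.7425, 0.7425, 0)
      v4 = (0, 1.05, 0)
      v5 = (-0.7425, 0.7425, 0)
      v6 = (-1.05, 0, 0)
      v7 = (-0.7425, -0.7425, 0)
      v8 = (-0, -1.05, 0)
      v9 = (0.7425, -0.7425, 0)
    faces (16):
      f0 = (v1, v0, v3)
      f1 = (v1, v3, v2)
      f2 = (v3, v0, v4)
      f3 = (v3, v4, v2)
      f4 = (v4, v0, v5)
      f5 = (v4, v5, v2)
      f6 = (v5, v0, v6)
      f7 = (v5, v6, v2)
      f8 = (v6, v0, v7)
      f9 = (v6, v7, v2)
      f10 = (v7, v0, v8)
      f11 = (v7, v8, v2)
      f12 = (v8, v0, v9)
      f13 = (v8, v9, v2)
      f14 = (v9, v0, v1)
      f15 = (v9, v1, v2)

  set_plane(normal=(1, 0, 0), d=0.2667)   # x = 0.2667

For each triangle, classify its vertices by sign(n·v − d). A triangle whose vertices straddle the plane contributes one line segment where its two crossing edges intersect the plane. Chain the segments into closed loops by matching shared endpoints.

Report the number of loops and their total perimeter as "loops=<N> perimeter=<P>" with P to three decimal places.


Straddling triangles (8 of 16):
  (v1,v0,v3) [+-+] → (0.2667, 0, 0)–(0.2667, 0.2667, 0)  len=0.2667
  (v1,v3,v2) [++-] → (0.2667, 0.2667, 2.0634)–(0.2667, 0, 2.40212)  len=0.4311
  (v3,v0,v4) [+--] → (0.2667, 0.2667, 0)–(0.2667, 0.939548, 0)  len=0.6728
  (v3,v4,v2) [+--] → (0.2667, 0.939548, 0)–(0.2667, 0.2667, 2.0634)  len=2.1703
  (v8,v0,v9) [--+] → (0.2667, -0.2667, 0)–(0.2667, -0.939548, 0)  len=0.6728
  (v8,v9,v2) [-+-] → (0.2667, -0.939548, 0)–(0.2667, -0.2667, 2.0634)  len=2.1703
  (v9,v0,v1) [+-+] → (0.2667, -0.2667, 0)–(0.2667, 0, 0)  len=0.2667
  (v9,v1,v2) [++-] → (0.2667, 0, 2.40212)–(0.2667, -0.2667, 2.0634)  len=0.4311

Chained into 1 loop(s):
  loop 1: 8 segments, perimeter = 7.0820
Total perimeter = 7.082

loops=1 perimeter=7.082


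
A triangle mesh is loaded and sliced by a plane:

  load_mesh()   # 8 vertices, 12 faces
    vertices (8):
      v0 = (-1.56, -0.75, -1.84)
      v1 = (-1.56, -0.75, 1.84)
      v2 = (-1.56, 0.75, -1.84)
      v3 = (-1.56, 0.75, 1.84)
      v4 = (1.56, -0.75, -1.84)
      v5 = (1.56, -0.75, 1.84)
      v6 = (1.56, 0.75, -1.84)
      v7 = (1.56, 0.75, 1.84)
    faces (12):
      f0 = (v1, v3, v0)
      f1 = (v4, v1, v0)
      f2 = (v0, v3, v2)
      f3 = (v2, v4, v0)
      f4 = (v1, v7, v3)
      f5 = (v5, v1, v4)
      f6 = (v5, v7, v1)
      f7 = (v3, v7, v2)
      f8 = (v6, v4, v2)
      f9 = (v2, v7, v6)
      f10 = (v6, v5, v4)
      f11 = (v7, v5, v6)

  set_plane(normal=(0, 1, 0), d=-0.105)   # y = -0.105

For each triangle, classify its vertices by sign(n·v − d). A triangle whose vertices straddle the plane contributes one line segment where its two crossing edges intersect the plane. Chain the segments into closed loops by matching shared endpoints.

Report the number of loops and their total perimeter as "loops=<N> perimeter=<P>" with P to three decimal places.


loops=1 perimeter=13.600

Straddling triangles (8 of 12):
  (v1,v3,v0) [-+-] → (-1.56, -0.105, 1.84)–(-1.56, -0.105, -0.2576)  len=2.0976
  (v0,v3,v2) [-++] → (-1.56, -0.105, -0.2576)–(-1.56, -0.105, -1.84)  len=1.5824
  (v2,v4,v0) [+--] → (0.2184, -0.105, -1.84)–(-1.56, -0.105, -1.84)  len=1.7784
  (v1,v7,v3) [-++] → (-0.2184, -0.105, 1.84)–(-1.56, -0.105, 1.84)  len=1.3416
  (v5,v7,v1) [-+-] → (1.56, -0.105, 1.84)–(-0.2184, -0.105, 1.84)  len=1.7784
  (v6,v4,v2) [+-+] → (1.56, -0.105, -1.84)–(0.2184, -0.105, -1.84)  len=1.3416
  (v6,v5,v4) [+--] → (1.56, -0.105, 0.2576)–(1.56, -0.105, -1.84)  len=2.0976
  (v7,v5,v6) [+-+] → (1.56, -0.105, 1.84)–(1.56, -0.105, 0.2576)  len=1.5824

Chained into 1 loop(s):
  loop 1: 8 segments, perimeter = 13.6000
Total perimeter = 13.600


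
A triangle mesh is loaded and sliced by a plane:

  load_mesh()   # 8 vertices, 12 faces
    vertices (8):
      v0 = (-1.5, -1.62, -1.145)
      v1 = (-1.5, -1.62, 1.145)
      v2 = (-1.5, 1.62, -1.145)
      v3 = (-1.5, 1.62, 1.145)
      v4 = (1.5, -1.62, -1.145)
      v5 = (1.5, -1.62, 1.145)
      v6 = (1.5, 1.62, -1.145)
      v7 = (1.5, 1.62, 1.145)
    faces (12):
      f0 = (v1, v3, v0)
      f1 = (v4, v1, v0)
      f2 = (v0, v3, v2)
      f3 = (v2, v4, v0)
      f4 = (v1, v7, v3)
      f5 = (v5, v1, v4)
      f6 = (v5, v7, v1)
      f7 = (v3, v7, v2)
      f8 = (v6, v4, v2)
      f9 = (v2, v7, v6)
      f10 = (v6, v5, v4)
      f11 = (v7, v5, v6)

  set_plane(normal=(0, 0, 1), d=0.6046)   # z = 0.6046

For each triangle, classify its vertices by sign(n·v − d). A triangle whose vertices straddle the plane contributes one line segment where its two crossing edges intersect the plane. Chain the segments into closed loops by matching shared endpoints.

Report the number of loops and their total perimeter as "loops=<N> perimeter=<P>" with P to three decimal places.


Straddling triangles (8 of 12):
  (v1,v3,v0) [++-] → (-1.5, 0.855417, 0.6046)–(-1.5, -1.62, 0.6046)  len=2.4754
  (v4,v1,v0) [-+-] → (-0.792052, -1.62, 0.6046)–(-1.5, -1.62, 0.6046)  len=0.7079
  (v0,v3,v2) [-+-] → (-1.5, 0.855417, 0.6046)–(-1.5, 1.62, 0.6046)  len=0.7646
  (v5,v1,v4) [++-] → (-0.792052, -1.62, 0.6046)–(1.5, -1.62, 0.6046)  len=2.2921
  (v3,v7,v2) [++-] → (0.792052, 1.62, 0.6046)–(-1.5, 1.62, 0.6046)  len=2.2921
  (v2,v7,v6) [-+-] → (0.792052, 1.62, 0.6046)–(1.5, 1.62, 0.6046)  len=0.7079
  (v6,v5,v4) [-+-] → (1.5, -0.855417, 0.6046)–(1.5, -1.62, 0.6046)  len=0.7646
  (v7,v5,v6) [++-] → (1.5, -0.855417, 0.6046)–(1.5, 1.62, 0.6046)  len=2.4754

Chained into 1 loop(s):
  loop 1: 8 segments, perimeter = 12.4800
Total perimeter = 12.480

loops=1 perimeter=12.480


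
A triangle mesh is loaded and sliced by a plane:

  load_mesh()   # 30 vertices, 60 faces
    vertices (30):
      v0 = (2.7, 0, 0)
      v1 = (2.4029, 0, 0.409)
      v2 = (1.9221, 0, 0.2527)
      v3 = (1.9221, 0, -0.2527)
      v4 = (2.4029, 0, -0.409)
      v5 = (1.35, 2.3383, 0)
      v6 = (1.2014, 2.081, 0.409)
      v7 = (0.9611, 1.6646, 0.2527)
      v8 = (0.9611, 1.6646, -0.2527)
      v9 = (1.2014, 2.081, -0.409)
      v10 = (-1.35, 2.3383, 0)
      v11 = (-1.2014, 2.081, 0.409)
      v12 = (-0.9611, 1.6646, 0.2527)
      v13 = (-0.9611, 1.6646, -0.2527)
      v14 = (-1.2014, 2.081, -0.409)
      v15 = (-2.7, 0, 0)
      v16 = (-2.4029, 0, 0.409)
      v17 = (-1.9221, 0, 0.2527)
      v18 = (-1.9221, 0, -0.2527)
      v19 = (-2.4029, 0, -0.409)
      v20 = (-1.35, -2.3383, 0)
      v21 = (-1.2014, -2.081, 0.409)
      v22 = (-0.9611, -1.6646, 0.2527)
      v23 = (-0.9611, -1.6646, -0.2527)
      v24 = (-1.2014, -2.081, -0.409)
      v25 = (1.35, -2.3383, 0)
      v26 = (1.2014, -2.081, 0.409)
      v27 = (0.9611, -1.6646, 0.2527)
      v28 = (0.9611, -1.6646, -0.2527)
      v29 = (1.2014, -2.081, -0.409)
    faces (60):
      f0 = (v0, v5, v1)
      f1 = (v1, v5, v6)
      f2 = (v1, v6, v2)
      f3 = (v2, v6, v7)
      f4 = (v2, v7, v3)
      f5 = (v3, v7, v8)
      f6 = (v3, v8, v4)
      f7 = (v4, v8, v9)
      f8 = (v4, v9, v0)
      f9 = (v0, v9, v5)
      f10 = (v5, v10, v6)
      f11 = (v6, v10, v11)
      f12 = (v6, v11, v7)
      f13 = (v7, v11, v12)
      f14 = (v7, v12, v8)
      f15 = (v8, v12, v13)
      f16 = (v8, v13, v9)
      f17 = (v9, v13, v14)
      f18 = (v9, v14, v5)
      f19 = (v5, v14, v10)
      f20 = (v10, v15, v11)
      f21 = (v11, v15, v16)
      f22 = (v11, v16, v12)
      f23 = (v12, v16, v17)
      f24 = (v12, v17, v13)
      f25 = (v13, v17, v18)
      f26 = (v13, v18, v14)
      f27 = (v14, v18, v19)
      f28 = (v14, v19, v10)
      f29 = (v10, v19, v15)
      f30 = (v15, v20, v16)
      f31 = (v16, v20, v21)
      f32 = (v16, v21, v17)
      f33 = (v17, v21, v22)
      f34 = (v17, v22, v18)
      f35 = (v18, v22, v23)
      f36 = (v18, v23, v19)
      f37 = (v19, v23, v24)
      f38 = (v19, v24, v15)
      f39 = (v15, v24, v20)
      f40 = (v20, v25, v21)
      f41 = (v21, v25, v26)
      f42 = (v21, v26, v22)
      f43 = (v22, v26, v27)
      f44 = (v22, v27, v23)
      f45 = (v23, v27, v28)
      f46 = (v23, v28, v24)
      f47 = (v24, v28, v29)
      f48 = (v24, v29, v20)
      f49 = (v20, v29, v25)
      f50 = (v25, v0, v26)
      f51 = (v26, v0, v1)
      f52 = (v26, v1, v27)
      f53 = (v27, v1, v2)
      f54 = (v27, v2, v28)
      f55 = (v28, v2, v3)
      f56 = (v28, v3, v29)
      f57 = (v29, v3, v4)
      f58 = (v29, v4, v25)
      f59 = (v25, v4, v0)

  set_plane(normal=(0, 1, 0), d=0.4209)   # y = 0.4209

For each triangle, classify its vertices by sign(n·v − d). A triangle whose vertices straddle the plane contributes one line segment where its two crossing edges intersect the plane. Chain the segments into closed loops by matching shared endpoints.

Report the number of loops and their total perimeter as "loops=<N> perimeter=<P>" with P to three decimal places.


Straddling triangles (20 of 60):
  (v0,v5,v1) [-+-] → (2.457, 0.4209, 0)–(2.21338, 0.4209, 0.335379)  len=0.4145
  (v1,v5,v6) [-++] → (2.21338, 0.4209, 0.335379)–(2.15989, 0.4209, 0.409)  len=0.0910
  (v1,v6,v2) [-+-] → (2.15989, 0.4209, 0.409)–(1.77633, 0.4209, 0.284313)  len=0.4033
  (v2,v6,v7) [-++] → (1.77633, 0.4209, 0.284313)–(1.67911, 0.4209, 0.2527)  len=0.1022
  (v2,v7,v3) [-+-] → (1.67911, 0.4209, 0.2527)–(1.67911, 0.4209, -0.124908)  len=0.3776
  (v3,v7,v8) [-++] → (1.67911, 0.4209, -0.124908)–(1.67911, 0.4209, -0.2527)  len=0.1278
  (v3,v8,v4) [-+-] → (1.67911, 0.4209, -0.2527)–(2.03834, 0.4209, -0.369479)  len=0.3777
  (v4,v8,v9) [-++] → (2.03834, 0.4209, -0.369479)–(2.15989, 0.4209, -0.409)  len=0.1278
  (v4,v9,v0) [-+-] → (2.15989, 0.4209, -0.409)–(2.3969, 0.4209, -0.0827237)  len=0.4033
  (v0,v9,v5) [-++] → (2.3969, 0.4209, -0.0827237)–(2.457, 0.4209, 0)  len=0.1023
  (v10,v15,v11) [+-+] → (-2.457, 0.4209, 0)–(-2.3969, 0.4209, 0.0827237)  len=0.1023
  (v11,v15,v16) [+--] → (-2.3969, 0.4209, 0.0827237)–(-2.15989, 0.4209, 0.409)  len=0.4033
  (v11,v16,v12) [+-+] → (-2.15989, 0.4209, 0.409)–(-2.03834, 0.4209, 0.369479)  len=0.1278
  (v12,v16,v17) [+--] → (-2.03834, 0.4209, 0.369479)–(-1.67911, 0.4209, 0.2527)  len=0.3777
  (v12,v17,v13) [+-+] → (-1.67911, 0.4209, 0.2527)–(-1.67911, 0.4209, 0.124908)  len=0.1278
  (v13,v17,v18) [+--] → (-1.67911, 0.4209, 0.124908)–(-1.67911, 0.4209, -0.2527)  len=0.3776
  (v13,v18,v14) [+-+] → (-1.67911, 0.4209, -0.2527)–(-1.77633, 0.4209, -0.284313)  len=0.1022
  (v14,v18,v19) [+--] → (-1.77633, 0.4209, -0.284313)–(-2.15989, 0.4209, -0.409)  len=0.4033
  (v14,v19,v10) [+-+] → (-2.15989, 0.4209, -0.409)–(-2.21338, 0.4209, -0.335379)  len=0.0910
  (v10,v19,v15) [+--] → (-2.21338, 0.4209, -0.335379)–(-2.457, 0.4209, 0)  len=0.4145

Chained into 2 loop(s):
  loop 1: 10 segments, perimeter = 2.5275
  loop 2: 10 segments, perimeter = 2.5275
Total perimeter = 5.055

loops=2 perimeter=5.055


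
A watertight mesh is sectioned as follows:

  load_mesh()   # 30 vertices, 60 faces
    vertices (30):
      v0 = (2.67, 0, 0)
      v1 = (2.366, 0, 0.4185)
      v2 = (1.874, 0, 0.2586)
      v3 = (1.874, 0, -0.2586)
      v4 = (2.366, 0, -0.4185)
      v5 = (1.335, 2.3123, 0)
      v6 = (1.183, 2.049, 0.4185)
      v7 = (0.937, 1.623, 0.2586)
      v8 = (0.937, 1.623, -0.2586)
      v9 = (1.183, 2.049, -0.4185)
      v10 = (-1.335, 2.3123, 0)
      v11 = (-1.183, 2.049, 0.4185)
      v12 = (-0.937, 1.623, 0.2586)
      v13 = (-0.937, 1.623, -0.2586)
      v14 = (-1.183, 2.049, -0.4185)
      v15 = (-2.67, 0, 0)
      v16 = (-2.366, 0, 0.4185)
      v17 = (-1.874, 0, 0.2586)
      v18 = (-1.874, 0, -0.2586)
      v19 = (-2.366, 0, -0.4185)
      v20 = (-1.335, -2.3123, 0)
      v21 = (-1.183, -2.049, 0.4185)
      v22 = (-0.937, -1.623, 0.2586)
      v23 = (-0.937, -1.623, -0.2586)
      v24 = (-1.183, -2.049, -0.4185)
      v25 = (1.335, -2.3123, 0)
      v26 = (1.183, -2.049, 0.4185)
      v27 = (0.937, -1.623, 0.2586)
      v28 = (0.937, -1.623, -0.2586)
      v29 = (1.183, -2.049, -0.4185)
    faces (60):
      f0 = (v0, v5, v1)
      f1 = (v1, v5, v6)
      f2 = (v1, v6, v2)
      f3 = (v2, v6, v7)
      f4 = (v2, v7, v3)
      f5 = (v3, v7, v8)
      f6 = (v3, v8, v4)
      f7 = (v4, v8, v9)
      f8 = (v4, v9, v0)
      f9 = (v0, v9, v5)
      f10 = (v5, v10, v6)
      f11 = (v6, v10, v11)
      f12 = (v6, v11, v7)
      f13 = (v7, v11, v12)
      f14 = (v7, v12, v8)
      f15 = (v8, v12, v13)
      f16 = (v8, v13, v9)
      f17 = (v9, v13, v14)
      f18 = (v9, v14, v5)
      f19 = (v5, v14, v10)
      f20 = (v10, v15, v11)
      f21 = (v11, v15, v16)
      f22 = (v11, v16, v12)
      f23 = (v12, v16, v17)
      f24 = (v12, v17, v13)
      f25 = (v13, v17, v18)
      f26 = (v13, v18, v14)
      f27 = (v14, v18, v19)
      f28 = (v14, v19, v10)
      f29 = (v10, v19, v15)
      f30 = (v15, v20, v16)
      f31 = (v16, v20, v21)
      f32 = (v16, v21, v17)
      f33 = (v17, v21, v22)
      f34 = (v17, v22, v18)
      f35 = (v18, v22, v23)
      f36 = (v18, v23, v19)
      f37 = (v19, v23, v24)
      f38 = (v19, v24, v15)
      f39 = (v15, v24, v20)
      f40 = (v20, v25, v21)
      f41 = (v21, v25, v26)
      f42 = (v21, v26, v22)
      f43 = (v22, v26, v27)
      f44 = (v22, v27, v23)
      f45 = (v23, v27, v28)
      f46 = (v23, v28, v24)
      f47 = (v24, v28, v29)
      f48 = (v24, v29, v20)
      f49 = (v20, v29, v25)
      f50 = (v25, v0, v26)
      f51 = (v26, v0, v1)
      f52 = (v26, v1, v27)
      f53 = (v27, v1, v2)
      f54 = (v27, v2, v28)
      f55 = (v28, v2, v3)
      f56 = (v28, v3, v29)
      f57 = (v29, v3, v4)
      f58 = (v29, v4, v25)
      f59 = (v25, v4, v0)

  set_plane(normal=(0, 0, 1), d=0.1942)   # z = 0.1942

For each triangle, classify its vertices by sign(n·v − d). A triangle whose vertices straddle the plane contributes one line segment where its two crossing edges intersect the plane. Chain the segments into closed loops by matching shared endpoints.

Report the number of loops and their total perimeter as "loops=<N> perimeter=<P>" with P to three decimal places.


Straddling triangles (24 of 60):
  (v0,v5,v1) [--+] → (1.81342, 1.2393, 0.1942)–(2.52893, 0, 0.1942)  len=1.4310
  (v1,v5,v6) [+-+] → (1.81342, 1.2393, 0.1942)–(1.26447, 2.19012, 0.1942)  len=1.0979
  (v2,v7,v3) [++-] → (1.05367, 1.42091, 0.1942)–(1.874, 0, 0.1942)  len=1.6407
  (v3,v7,v8) [-+-] → (1.05367, 1.42091, 0.1942)–(0.937, 1.623, 0.1942)  len=0.2334
  (v5,v10,v6) [--+] → (-0.166552, 2.19012, 0.1942)–(1.26447, 2.19012, 0.1942)  len=1.4310
  (v6,v10,v11) [+-+] → (-0.166552, 2.19012, 0.1942)–(-1.26447, 2.19012, 0.1942)  len=1.0979
  (v7,v12,v8) [++-] → (-0.703656, 1.623, 0.1942)–(0.937, 1.623, 0.1942)  len=1.6407
  (v8,v12,v13) [-+-] → (-0.703656, 1.623, 0.1942)–(-0.937, 1.623, 0.1942)  len=0.2333
  (v10,v15,v11) [--+] → (-1.97998, 0.950814, 0.1942)–(-1.26447, 2.19012, 0.1942)  len=1.4310
  (v11,v15,v16) [+-+] → (-1.97998, 0.950814, 0.1942)–(-2.52893, 0, 0.1942)  len=1.0979
  (v12,v17,v13) [++-] → (-1.75733, 0.20209, 0.1942)–(-0.937, 1.623, 0.1942)  len=1.6407
  (v13,v17,v18) [-+-] → (-1.75733, 0.20209, 0.1942)–(-1.874, 0, 0.1942)  len=0.2334
  (v15,v20,v16) [--+] → (-1.81342, -1.2393, 0.1942)–(-2.52893, 0, 0.1942)  len=1.4310
  (v16,v20,v21) [+-+] → (-1.81342, -1.2393, 0.1942)–(-1.26447, -2.19012, 0.1942)  len=1.0979
  (v17,v22,v18) [++-] → (-1.05367, -1.42091, 0.1942)–(-1.874, 0, 0.1942)  len=1.6407
  (v18,v22,v23) [-+-] → (-1.05367, -1.42091, 0.1942)–(-0.937, -1.623, 0.1942)  len=0.2334
  (v20,v25,v21) [--+] → (0.166552, -2.19012, 0.1942)–(-1.26447, -2.19012, 0.1942)  len=1.4310
  (v21,v25,v26) [+-+] → (0.166552, -2.19012, 0.1942)–(1.26447, -2.19012, 0.1942)  len=1.0979
  (v22,v27,v23) [++-] → (0.703656, -1.623, 0.1942)–(-0.937, -1.623, 0.1942)  len=1.6407
  (v23,v27,v28) [-+-] → (0.703656, -1.623, 0.1942)–(0.937, -1.623, 0.1942)  len=0.2333
  (v25,v0,v26) [--+] → (1.97998, -0.950814, 0.1942)–(1.26447, -2.19012, 0.1942)  len=1.4310
  (v26,v0,v1) [+-+] → (1.97998, -0.950814, 0.1942)–(2.52893, 0, 0.1942)  len=1.0979
  (v27,v2,v28) [++-] → (1.75733, -0.20209, 0.1942)–(0.937, -1.623, 0.1942)  len=1.6407
  (v28,v2,v3) [-+-] → (1.75733, -0.20209, 0.1942)–(1.874, 0, 0.1942)  len=0.2334

Chained into 2 loop(s):
  loop 1: 12 segments, perimeter = 15.1736
  loop 2: 12 segments, perimeter = 11.2442
Total perimeter = 26.418

loops=2 perimeter=26.418


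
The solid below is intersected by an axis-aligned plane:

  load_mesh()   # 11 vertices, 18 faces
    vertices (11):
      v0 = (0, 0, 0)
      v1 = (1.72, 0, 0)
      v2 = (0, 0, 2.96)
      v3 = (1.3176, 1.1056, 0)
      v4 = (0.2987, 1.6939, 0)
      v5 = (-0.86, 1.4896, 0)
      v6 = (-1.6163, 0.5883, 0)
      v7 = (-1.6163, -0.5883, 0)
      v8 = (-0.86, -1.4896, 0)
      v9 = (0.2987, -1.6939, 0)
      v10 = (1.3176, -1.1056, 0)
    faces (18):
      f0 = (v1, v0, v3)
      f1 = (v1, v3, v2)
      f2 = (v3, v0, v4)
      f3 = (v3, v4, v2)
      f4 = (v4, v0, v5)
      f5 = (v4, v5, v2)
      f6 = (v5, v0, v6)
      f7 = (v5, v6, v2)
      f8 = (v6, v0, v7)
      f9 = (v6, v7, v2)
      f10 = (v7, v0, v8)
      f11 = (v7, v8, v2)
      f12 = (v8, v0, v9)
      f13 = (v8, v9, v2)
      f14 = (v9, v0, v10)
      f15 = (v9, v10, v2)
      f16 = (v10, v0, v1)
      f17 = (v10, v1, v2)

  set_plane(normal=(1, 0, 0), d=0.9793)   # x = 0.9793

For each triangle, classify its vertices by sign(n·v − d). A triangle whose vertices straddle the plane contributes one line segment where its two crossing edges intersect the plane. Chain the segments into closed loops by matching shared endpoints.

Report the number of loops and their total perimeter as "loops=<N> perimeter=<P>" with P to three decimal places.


Straddling triangles (8 of 18):
  (v1,v0,v3) [+-+] → (0.9793, 0, 0)–(0.9793, 0.821732, 0)  len=0.8217
  (v1,v3,v2) [++-] → (0.9793, 0.821732, 0.759994)–(0.9793, 0, 1.27469)  len=0.9696
  (v3,v0,v4) [+--] → (0.9793, 0.821732, 0)–(0.9793, 1.30093, 0)  len=0.4792
  (v3,v4,v2) [+--] → (0.9793, 1.30093, 0)–(0.9793, 0.821732, 0.759994)  len=0.8985
  (v9,v0,v10) [--+] → (0.9793, -0.821732, 0)–(0.9793, -1.30093, 0)  len=0.4792
  (v9,v10,v2) [-+-] → (0.9793, -1.30093, 0)–(0.9793, -0.821732, 0.759994)  len=0.8985
  (v10,v0,v1) [+-+] → (0.9793, -0.821732, 0)–(0.9793, 0, 0)  len=0.8217
  (v10,v1,v2) [++-] → (0.9793, 0, 1.27469)–(0.9793, -0.821732, 0.759994)  len=0.9696

Chained into 1 loop(s):
  loop 1: 8 segments, perimeter = 6.3380
Total perimeter = 6.338

loops=1 perimeter=6.338


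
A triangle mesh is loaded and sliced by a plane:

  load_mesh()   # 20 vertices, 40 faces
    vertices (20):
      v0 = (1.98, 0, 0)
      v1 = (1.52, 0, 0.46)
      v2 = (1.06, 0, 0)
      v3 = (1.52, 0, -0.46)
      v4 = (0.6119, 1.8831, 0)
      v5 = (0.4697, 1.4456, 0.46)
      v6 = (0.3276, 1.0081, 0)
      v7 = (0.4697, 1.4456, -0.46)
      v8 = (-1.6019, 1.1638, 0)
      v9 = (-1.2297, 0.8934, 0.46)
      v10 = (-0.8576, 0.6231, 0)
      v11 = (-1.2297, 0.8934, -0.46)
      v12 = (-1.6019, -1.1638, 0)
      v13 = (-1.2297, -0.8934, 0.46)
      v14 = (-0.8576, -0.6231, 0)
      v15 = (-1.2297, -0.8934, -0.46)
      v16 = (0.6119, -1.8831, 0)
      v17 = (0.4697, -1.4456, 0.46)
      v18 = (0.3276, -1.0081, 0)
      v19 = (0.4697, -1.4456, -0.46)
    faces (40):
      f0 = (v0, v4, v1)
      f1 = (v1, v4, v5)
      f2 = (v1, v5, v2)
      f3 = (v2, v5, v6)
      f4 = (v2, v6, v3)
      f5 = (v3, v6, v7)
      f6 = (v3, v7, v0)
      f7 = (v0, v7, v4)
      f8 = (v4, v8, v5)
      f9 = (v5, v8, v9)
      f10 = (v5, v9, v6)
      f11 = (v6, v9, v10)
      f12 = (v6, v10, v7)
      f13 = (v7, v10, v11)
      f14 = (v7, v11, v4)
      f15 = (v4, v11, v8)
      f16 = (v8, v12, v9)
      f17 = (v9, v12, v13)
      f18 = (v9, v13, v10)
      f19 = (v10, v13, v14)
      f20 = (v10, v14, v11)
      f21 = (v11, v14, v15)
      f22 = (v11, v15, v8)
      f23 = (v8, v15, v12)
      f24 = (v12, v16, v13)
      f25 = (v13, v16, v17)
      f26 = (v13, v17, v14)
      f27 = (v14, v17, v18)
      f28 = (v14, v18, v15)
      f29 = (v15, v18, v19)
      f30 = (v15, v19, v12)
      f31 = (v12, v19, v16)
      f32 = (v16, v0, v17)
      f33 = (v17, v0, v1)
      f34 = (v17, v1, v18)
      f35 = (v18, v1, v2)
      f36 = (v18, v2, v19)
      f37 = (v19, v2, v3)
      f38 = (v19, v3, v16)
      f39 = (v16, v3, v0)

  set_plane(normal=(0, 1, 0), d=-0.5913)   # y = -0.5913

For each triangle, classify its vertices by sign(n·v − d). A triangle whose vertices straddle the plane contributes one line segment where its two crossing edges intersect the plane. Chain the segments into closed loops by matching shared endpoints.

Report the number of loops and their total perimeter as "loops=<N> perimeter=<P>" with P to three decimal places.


Straddling triangles (16 of 40):
  (v8,v12,v9) [+-+] → (-1.6019, -0.5913, 0)–(-1.49832, -0.5913, 0.128014)  len=0.1647
  (v9,v12,v13) [+--] → (-1.49832, -0.5913, 0.128014)–(-1.2297, -0.5913, 0.46)  len=0.4270
  (v9,v13,v10) [+-+] → (-1.2297, -0.5913, 0.46)–(-1.15557, -0.5913, 0.368364)  len=0.1179
  (v10,v13,v14) [+--] → (-1.15557, -0.5913, 0.368364)–(-0.8576, -0.5913, 0)  len=0.4738
  (v10,v14,v11) [+-+] → (-0.8576, -0.5913, 0)–(-0.865403, -0.5913, -0.0096459)  len=0.0124
  (v11,v14,v15) [+--] → (-0.865403, -0.5913, -0.0096459)–(-1.2297, -0.5913, -0.46)  len=0.5793
  (v11,v15,v8) [+-+] → (-1.2297, -0.5913, -0.46)–(-1.28436, -0.5913, -0.392449)  len=0.0869
  (v8,v15,v12) [+--] → (-1.28436, -0.5913, -0.392449)–(-1.6019, -0.5913, 0)  len=0.5048
  (v16,v0,v17) [-+-] → (1.55041, -0.5913, 0)–(1.36224, -0.5913, 0.188156)  len=0.2661
  (v17,v0,v1) [-++] → (1.36224, -0.5913, 0.188156)–(1.09039, -0.5913, 0.46)  len=0.3844
  (v17,v1,v18) [-+-] → (1.09039, -0.5913, 0.46)–(0.820599, -0.5913, 0.190187)  len=0.3816
  (v18,v1,v2) [-++] → (0.820599, -0.5913, 0.190187)–(0.630412, -0.5913, 0)  len=0.2690
  (v18,v2,v19) [-+-] → (0.630412, -0.5913, 0)–(0.818547, -0.5913, -0.188156)  len=0.2661
  (v19,v2,v3) [-++] → (0.818547, -0.5913, -0.188156)–(1.09039, -0.5913, -0.46)  len=0.3844
  (v19,v3,v16) [-+-] → (1.09039, -0.5913, -0.46)–(1.23485, -0.5913, -0.315558)  len=0.2043
  (v16,v3,v0) [-++] → (1.23485, -0.5913, -0.315558)–(1.55041, -0.5913, 0)  len=0.4463

Chained into 2 loop(s):
  loop 1: 8 segments, perimeter = 2.3668
  loop 2: 8 segments, perimeter = 2.6022
Total perimeter = 4.969

loops=2 perimeter=4.969


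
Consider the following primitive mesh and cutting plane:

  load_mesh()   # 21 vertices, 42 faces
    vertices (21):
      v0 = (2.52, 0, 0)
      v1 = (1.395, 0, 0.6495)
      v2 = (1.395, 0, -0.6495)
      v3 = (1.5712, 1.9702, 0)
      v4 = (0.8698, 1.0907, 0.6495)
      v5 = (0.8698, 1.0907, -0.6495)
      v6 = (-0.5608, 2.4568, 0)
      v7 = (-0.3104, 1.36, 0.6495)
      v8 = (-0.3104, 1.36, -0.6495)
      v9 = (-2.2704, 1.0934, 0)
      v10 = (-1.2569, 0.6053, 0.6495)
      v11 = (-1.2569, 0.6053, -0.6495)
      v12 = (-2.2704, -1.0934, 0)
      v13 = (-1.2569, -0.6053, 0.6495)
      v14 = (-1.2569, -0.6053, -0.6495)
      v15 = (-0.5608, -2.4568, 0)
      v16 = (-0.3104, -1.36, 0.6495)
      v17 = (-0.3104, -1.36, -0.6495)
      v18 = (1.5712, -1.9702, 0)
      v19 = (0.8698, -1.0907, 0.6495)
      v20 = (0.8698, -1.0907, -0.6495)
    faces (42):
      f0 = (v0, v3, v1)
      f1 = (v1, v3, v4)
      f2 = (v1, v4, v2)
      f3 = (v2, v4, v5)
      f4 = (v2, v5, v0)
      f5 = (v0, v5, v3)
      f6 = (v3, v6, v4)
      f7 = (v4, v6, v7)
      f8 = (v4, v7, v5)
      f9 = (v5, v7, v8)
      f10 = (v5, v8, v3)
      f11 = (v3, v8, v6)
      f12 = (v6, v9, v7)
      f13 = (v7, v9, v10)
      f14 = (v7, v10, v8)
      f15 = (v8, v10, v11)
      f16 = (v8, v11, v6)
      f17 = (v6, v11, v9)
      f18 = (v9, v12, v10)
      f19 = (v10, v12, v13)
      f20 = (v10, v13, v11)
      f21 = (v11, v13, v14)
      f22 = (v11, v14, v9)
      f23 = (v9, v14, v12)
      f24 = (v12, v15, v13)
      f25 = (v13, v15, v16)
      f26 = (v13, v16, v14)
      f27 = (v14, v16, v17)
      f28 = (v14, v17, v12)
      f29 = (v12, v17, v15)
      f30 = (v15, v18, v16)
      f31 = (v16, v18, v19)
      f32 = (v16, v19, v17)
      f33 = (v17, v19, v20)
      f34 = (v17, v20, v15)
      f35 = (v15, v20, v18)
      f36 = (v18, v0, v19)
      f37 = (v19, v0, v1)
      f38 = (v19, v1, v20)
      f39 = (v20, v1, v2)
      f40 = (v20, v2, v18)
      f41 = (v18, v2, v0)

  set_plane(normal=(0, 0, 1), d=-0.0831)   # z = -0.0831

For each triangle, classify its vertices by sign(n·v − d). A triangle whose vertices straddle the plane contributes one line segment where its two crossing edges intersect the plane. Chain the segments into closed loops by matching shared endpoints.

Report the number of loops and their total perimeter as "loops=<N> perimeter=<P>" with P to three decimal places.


Straddling triangles (28 of 42):
  (v1,v4,v2) [++-] → (1.166, 0.475575, -0.0831)–(1.395, 0, -0.0831)  len=0.5278
  (v2,v4,v5) [-+-] → (1.166, 0.475575, -0.0831)–(0.8698, 1.0907, -0.0831)  len=0.6827
  (v2,v5,v0) [--+] → (2.30887, 0.139549, -0.0831)–(2.37606, 0, -0.0831)  len=0.1549
  (v0,v5,v3) [+-+] → (2.30887, 0.139549, -0.0831)–(1.48146, 1.85767, -0.0831)  len=1.9070
  (v4,v7,v5) [++-] → (0.3552, 1.20812, -0.0831)–(0.8698, 1.0907, -0.0831)  len=0.5278
  (v5,v7,v8) [-+-] → (0.3552, 1.20812, -0.0831)–(-0.3104, 1.36, -0.0831)  len=0.6827
  (v5,v8,v3) [--+] → (1.33046, 1.89213, -0.0831)–(1.48146, 1.85767, -0.0831)  len=0.1549
  (v3,v8,v6) [+-+] → (1.33046, 1.89213, -0.0831)–(-0.528763, 2.31647, -0.0831)  len=1.9070
  (v7,v10,v8) [++-] → (-0.7231, 1.03093, -0.0831)–(-0.3104, 1.36, -0.0831)  len=0.5278
  (v8,v10,v11) [-+-] → (-0.7231, 1.03093, -0.0831)–(-1.2569, 0.6053, -0.0831)  len=0.6827
  (v8,v11,v6) [--+] → (-0.649862, 2.21991, -0.0831)–(-0.528763, 2.31647, -0.0831)  len=0.1549
  (v6,v11,v9) [+-+] → (-0.649862, 2.21991, -0.0831)–(-2.14073, 1.03095, -0.0831)  len=1.9069
  (v10,v13,v11) [++-] → (-1.2569, 0.0774448, -0.0831)–(-1.2569, 0.6053, -0.0831)  len=0.5279
  (v11,v13,v14) [-+-] → (-1.2569, 0.0774448, -0.0831)–(-1.2569, -0.6053, -0.0831)  len=0.6827
  (v11,v14,v9) [--+] → (-2.14073, 0.876061, -0.0831)–(-2.14073, 1.03095, -0.0831)  len=0.1549
  (v9,v14,v12) [+-+] → (-2.14073, 0.876061, -0.0831)–(-2.14073, -1.03095, -0.0831)  len=1.9070
  (v13,v16,v14) [++-] → (-0.8442, -0.93437, -0.0831)–(-1.2569, -0.6053, -0.0831)  len=0.5278
  (v14,v16,v17) [-+-] → (-0.8442, -0.93437, -0.0831)–(-0.3104, -1.36, -0.0831)  len=0.6827
  (v14,v17,v12) [--+] → (-2.01963, -1.12751, -0.0831)–(-2.14073, -1.03095, -0.0831)  len=0.1549
  (v12,v17,v15) [+-+] → (-2.01963, -1.12751, -0.0831)–(-0.528763, -2.31647, -0.0831)  len=1.9069
  (v16,v19,v17) [++-] → (0.2042, -1.24258, -0.0831)–(-0.3104, -1.36, -0.0831)  len=0.5278
  (v17,v19,v20) [-+-] → (0.2042, -1.24258, -0.0831)–(0.8698, -1.0907, -0.0831)  len=0.6827
  (v17,v20,v15) [--+] → (-0.377762, -2.28201, -0.0831)–(-0.528763, -2.31647, -0.0831)  len=0.1549
  (v15,v20,v18) [+-+] → (-0.377762, -2.28201, -0.0831)–(1.48146, -1.85767, -0.0831)  len=1.9070
  (v19,v1,v20) [++-] → (1.0988, -0.615125, -0.0831)–(0.8698, -1.0907, -0.0831)  len=0.5278
  (v20,v1,v2) [-+-] → (1.0988, -0.615125, -0.0831)–(1.395, 0, -0.0831)  len=0.6827
  (v20,v2,v18) [--+] → (1.54866, -1.71812, -0.0831)–(1.48146, -1.85767, -0.0831)  len=0.1549
  (v18,v2,v0) [+-+] → (1.54866, -1.71812, -0.0831)–(2.37606, 0, -0.0831)  len=1.9070

Chained into 2 loop(s):
  loop 1: 14 segments, perimeter = 8.4739
  loop 2: 14 segments, perimeter = 14.4330
Total perimeter = 22.907

loops=2 perimeter=22.907
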